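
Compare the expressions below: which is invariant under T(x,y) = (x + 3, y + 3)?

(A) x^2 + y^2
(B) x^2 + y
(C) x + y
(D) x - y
D

An expression E(x,y) is invariant under T if E(T(x,y)) = E(x,y). Here T(x,y) = (x + 3, y + 3).
Substitute the transformed coordinates into each option and compare with the original:
(A) x^2 + y^2  ->  (x + 3)^2 + (y + 3)^2 = x^2 + 6x + y^2 + 6y + 18   [differs from x^2 + y^2: not invariant]
(B) x^2 + y  ->  (x + 3)^2 + (y + 3) = x^2 + 6x + y + 12   [differs from x^2 + y: not invariant]
(C) x + y  ->  (x + 3) + (y + 3) = x + y + 6   [differs from x + y: not invariant]
(D) x - y  ->  (x + 3) - (y + 3) = x - y   [equals x - y: invariant]

Only option (D), x - y, is unchanged by the transformation.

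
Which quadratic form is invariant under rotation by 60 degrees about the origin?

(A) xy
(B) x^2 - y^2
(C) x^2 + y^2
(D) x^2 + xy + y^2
C

Rotation by 60 degrees sends (x, y) to (x/2 - sqrt(3)y/2, sqrt(3)x/2 + y/2).
Substitute the transformed coordinates into each option and compare with the original:
(A) xy  ->  (x/2 - sqrt(3)y/2)(sqrt(3)x/2 + y/2) = sqrt(3)x^2/4 - xy/2 - sqrt(3)y^2/4   [differs from xy: not invariant]
(B) x^2 - y^2  ->  (x/2 - sqrt(3)y/2)^2 - (sqrt(3)x/2 + y/2)^2 = -x^2/2 - sqrt(3)xy + y^2/2   [differs from x^2 - y^2: not invariant]
(C) x^2 + y^2  ->  (x/2 - sqrt(3)y/2)^2 + (sqrt(3)x/2 + y/2)^2 = x^2 + y^2   [equals x^2 + y^2: invariant]
(D) x^2 + xy + y^2  ->  (x/2 - sqrt(3)y/2)^2 + (x/2 - sqrt(3)y/2)(sqrt(3)x/2 + y/2) + (sqrt(3)x/2 + y/2)^2 = sqrt(3)x^2/4 + x^2 - xy/2 - sqrt(3)y^2/4 + y^2   [differs from x^2 + xy + y^2: not invariant]

Only option (C), x^2 + y^2, is unchanged by the transformation.
x^2 + y^2 is the squared distance from the origin, which rotations preserve.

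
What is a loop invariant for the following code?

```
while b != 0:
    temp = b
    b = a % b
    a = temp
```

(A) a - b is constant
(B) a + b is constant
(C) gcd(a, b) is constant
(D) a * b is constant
C

A loop invariant must hold before the first iteration and be re-established by every execution of the body.

(C) gcd(a, b) is constant: One iteration replaces (a, b) by (b, a mod b). Since a mod b = a - q*b for an integer q, any common divisor of a and b divides b and a mod b, and conversely; hence gcd(b, a mod b) = gcd(a, b). For instance (23, 6) -> (6, 5) keeps gcd = 1. At exit b = 0 and a = gcd of the original inputs.

The other options fail:
(A) a - b is constant: e.g. (a, b) = (23, 6) -> (6, 5): the difference goes from 17 to 1.
(B) a + b is constant: e.g. (a, b) = (23, 6) -> (6, 5): the sum goes from 29 to 11.
(D) a * b is constant: e.g. (a, b) = (23, 6) -> (6, 5): the product goes from 138 to 30.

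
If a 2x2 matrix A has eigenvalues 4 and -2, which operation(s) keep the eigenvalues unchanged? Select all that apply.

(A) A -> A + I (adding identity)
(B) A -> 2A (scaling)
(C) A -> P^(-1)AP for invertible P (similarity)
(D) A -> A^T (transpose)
C and D

Eigenvalues are preserved by:
1. Similarity transformations: A -> P^(-1)AP (same characteristic polynomial)
2. Transpose: A^T has the same eigenvalues as A

Eigenvalues are NOT preserved by:
- Adding identity: eigenvalues become 4+1, -2+1
- Scaling: eigenvalues become 8, -4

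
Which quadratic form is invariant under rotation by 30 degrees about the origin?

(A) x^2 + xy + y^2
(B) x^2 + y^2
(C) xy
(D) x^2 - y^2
B

Rotation by 30 degrees sends (x, y) to (sqrt(3)x/2 - y/2, x/2 + sqrt(3)y/2).
Substitute the transformed coordinates into each option and compare with the original:
(A) x^2 + xy + y^2  ->  (sqrt(3)x/2 - y/2)^2 + (sqrt(3)x/2 - y/2)(x/2 + sqrt(3)y/2) + (x/2 + sqrt(3)y/2)^2 = sqrt(3)x^2/4 + x^2 + xy/2 - sqrt(3)y^2/4 + y^2   [differs from x^2 + xy + y^2: not invariant]
(B) x^2 + y^2  ->  (sqrt(3)x/2 - y/2)^2 + (x/2 + sqrt(3)y/2)^2 = x^2 + y^2   [equals x^2 + y^2: invariant]
(C) xy  ->  (sqrt(3)x/2 - y/2)(x/2 + sqrt(3)y/2) = sqrt(3)x^2/4 + xy/2 - sqrt(3)y^2/4   [differs from xy: not invariant]
(D) x^2 - y^2  ->  (sqrt(3)x/2 - y/2)^2 - (x/2 + sqrt(3)y/2)^2 = x^2/2 - sqrt(3)xy - y^2/2   [differs from x^2 - y^2: not invariant]

Only option (B), x^2 + y^2, is unchanged by the transformation.
x^2 + y^2 is the squared distance from the origin, which rotations preserve.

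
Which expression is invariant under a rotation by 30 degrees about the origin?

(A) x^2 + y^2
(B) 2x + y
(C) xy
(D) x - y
A

A rotation by 30 degrees sends (x, y) to (sqrt(3)x/2 - y/2, x/2 + sqrt(3)y/2).
Substitute the transformed coordinates into each option and compare with the original:
(A) x^2 + y^2  ->  (sqrt(3)x/2 - y/2)^2 + (x/2 + sqrt(3)y/2)^2 = x^2 + y^2   [equals x^2 + y^2: invariant]
(B) 2x + y  ->  2(sqrt(3)x/2 - y/2) + (x/2 + sqrt(3)y/2) = x/2 + sqrt(3)x - y + sqrt(3)y/2   [differs from 2x + y: not invariant]
(C) xy  ->  (sqrt(3)x/2 - y/2)(x/2 + sqrt(3)y/2) = sqrt(3)x^2/4 + xy/2 - sqrt(3)y^2/4   [differs from xy: not invariant]
(D) x - y  ->  (sqrt(3)x/2 - y/2) - (x/2 + sqrt(3)y/2) = -x/2 + sqrt(3)x/2 - sqrt(3)y/2 - y/2   [differs from x - y: not invariant]

Only option (A), x^2 + y^2, is unchanged by the transformation.
Geometrically, x^2 + y^2 is the squared distance from the origin, which every rotation about the origin preserves.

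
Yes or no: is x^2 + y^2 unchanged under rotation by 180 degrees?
Yes

Applying rotation by 180 degrees: x' = x*cos(180 degrees) - y*sin(180 degrees) = -x, y' = x*sin(180 degrees) + y*cos(180 degrees) = -y

Substituting into x^2 + y^2:
(-x)^2 + (-y)^2
= x^2 + y^2

This equals the original expression x^2 + y^2, so it IS invariant.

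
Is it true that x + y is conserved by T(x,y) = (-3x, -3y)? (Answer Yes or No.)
No

Substitute T(x,y) = (-3x, -3y) into the expression and compare with the original.

Original: x + y
After applying T: (-3x) + (-3y) = -3x - 3y

This differs from the original x + y (difference: -4x - 4y), so the expression is NOT invariant.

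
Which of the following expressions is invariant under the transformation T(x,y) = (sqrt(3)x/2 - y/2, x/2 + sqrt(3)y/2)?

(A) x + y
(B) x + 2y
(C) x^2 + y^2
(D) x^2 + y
C

An expression E(x,y) is invariant under T if E(T(x,y)) = E(x,y). Here T(x,y) = (sqrt(3)x/2 - y/2, x/2 + sqrt(3)y/2).
Substitute the transformed coordinates into each option and compare with the original:
(A) x + y  ->  (sqrt(3)x/2 - y/2) + (x/2 + sqrt(3)y/2) = x/2 + sqrt(3)x/2 - y/2 + sqrt(3)y/2   [differs from x + y: not invariant]
(B) x + 2y  ->  (sqrt(3)x/2 - y/2) + 2(x/2 + sqrt(3)y/2) = sqrt(3)x/2 + x - y/2 + sqrt(3)y   [differs from x + 2y: not invariant]
(C) x^2 + y^2  ->  (sqrt(3)x/2 - y/2)^2 + (x/2 + sqrt(3)y/2)^2 = x^2 + y^2   [equals x^2 + y^2: invariant]
(D) x^2 + y  ->  (sqrt(3)x/2 - y/2)^2 + (x/2 + sqrt(3)y/2) = 3x^2/4 - sqrt(3)xy/2 + x/2 + y^2/4 + sqrt(3)y/2   [differs from x^2 + y: not invariant]

Only option (C), x^2 + y^2, is unchanged by the transformation.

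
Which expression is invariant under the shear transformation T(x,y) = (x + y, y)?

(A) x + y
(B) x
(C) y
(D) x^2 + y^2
C

Under the shear T(x,y) = (x + y, y):
Substitute the transformed coordinates into each option and compare with the original:
(A) x + y  ->  (x + y) + (y) = x + 2y   [differs from x + y: not invariant]
(B) x  ->  (x + y) = x + y   [differs from x: not invariant]
(C) y  ->  (y) = y   [equals y: invariant]
(D) x^2 + y^2  ->  (x + y)^2 + (y)^2 = x^2 + 2xy + 2y^2   [differs from x^2 + y^2: not invariant]

Only option (C), y, is unchanged by the transformation.
A horizontal shear moves points parallel to the x-axis, so the y-coordinate (and any function of y alone) is unchanged.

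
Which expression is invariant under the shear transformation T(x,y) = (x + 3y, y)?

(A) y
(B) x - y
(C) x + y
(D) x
A

Under the shear T(x,y) = (x + 3y, y):
Substitute the transformed coordinates into each option and compare with the original:
(A) y  ->  (y) = y   [equals y: invariant]
(B) x - y  ->  (x + 3y) - (y) = x + 2y   [differs from x - y: not invariant]
(C) x + y  ->  (x + 3y) + (y) = x + 4y   [differs from x + y: not invariant]
(D) x  ->  (x + 3y) = x + 3y   [differs from x: not invariant]

Only option (A), y, is unchanged by the transformation.
A horizontal shear moves points parallel to the x-axis, so the y-coordinate (and any function of y alone) is unchanged.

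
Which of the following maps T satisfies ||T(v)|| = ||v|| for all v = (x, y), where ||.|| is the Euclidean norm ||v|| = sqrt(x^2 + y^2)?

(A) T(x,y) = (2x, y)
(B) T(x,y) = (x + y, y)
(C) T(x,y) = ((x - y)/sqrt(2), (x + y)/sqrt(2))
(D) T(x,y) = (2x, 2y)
C

A transformation preserves a norm if ||T(v)|| = ||v|| for every v; a single vector where the norm changes rules an option out.

(A) T(x,y) = (2x, y): v = (1, 0) has norm sqrt((1)^2 + (0)^2) = 1, but T(v) = (2, 0) has norm 2 -- not preserved.
(B) T(x,y) = (x + y, y): v = (0, 1) has norm sqrt((0)^2 + (1)^2) = 1, but T(v) = (1, 1) has norm sqrt(2) -- not preserved.
(C) T(x,y) = ((x - y)/sqrt(2), (x + y)/sqrt(2)): preserves the norm -- it is an orthogonal map (a rotation/reflection), and (sqrt(2)(x - y)/2)^2 + (sqrt(2)(x + y)/2)^2 simplifies to x^2 + y^2.
(D) T(x,y) = (2x, 2y): v = (1, 0) has norm sqrt((1)^2 + (0)^2) = 1, but T(v) = (2, 0) has norm 2 -- not preserved.

Therefore the answer is (C).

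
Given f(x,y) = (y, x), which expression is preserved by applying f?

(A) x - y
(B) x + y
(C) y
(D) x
B

For f(x,y) = (y, x):
After applying f: x' = y, y' = x. So x' + y' = y + x = x + y.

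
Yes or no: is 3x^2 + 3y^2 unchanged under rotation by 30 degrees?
Yes

Applying rotation by 30 degrees: x' = x*cos(30 degrees) - y*sin(30 degrees) = sqrt(3)x/2 - y/2, y' = x*sin(30 degrees) + y*cos(30 degrees) = x/2 + sqrt(3)y/2

Substituting into 3x^2 + 3y^2:
3(sqrt(3)x/2 - y/2)^2 + 3(x/2 + sqrt(3)y/2)^2
= 3x^2 + 3y^2

This equals the original expression 3x^2 + 3y^2, so it IS invariant.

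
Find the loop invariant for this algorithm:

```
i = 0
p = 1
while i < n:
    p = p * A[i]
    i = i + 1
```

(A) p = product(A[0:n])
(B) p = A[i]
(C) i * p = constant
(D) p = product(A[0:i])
D

A loop invariant must hold before the first iteration and be re-established by every execution of the body.

(D) p = product(A[0:i]): Initially i = 0 and p = 1 = product of the empty slice A[0:0]. If p = product(A[0:i]) holds at the top of an iteration, the body sets p to product(A[0:i]) * A[i] = product(A[0:i+1]) and then i to i+1, so the property is restored. At exit i = n, giving p = product(A[0:n]).

The other options fail:
(A) p = product(A[0:n]): false before the loop (p = 1, not the full product) -- it only becomes true at exit.
(B) p = A[i]: after the first iteration p = A[0] but i = 1; in general p is a product of several elements, not a single one.
(C) i * p = constant: initially i * p = 0, but after one iteration it is 1 * A[0], which is nonzero in general.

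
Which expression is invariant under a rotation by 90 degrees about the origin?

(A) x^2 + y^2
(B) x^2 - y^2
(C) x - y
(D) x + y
A

A rotation by 90 degrees sends (x, y) to (-y, x).
Substitute the transformed coordinates into each option and compare with the original:
(A) x^2 + y^2  ->  (-y)^2 + (x)^2 = x^2 + y^2   [equals x^2 + y^2: invariant]
(B) x^2 - y^2  ->  (-y)^2 - (x)^2 = -x^2 + y^2   [differs from x^2 - y^2: not invariant]
(C) x - y  ->  (-y) - (x) = -x - y   [differs from x - y: not invariant]
(D) x + y  ->  (-y) + (x) = x - y   [differs from x + y: not invariant]

Only option (A), x^2 + y^2, is unchanged by the transformation.
Geometrically, x^2 + y^2 is the squared distance from the origin, which every rotation about the origin preserves.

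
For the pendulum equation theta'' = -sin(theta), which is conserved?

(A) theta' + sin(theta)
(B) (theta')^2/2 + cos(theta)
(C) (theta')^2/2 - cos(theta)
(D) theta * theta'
C

A first integral I satisfies dI/dt = 0 along every solution. Differentiate each option and use the equation of motion:
(A) d/dt[theta' + sin(theta)] = theta'' + cos(theta) theta' = -sin(theta) + theta' cos(theta), not identically 0
(B) d/dt[(theta')^2/2 + cos(theta)] = theta' theta'' - sin(theta) theta' = -2 theta' sin(theta), not identically 0
(C) d/dt[(theta')^2/2 - cos(theta)] = theta' theta'' + sin(theta) theta' = theta'(-sin(theta)) + theta' sin(theta) = 0
(D) d/dt[theta * theta'] = (theta')^2 + theta theta'' = (theta')^2 - theta sin(theta), not identically 0

Only (C) has zero time-derivative. This is the total energy: kinetic (theta')^2/2 plus potential -cos(theta).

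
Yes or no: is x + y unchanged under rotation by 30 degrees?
No

Applying rotation by 30 degrees: x' = x*cos(30 degrees) - y*sin(30 degrees) = sqrt(3)x/2 - y/2, y' = x*sin(30 degrees) + y*cos(30 degrees) = x/2 + sqrt(3)y/2

Substituting into x + y:
(sqrt(3)x/2 - y/2) + (x/2 + sqrt(3)y/2)
= x/2 + sqrt(3)x/2 - y/2 + sqrt(3)y/2

This differs from the original expression x + y, so it is NOT invariant.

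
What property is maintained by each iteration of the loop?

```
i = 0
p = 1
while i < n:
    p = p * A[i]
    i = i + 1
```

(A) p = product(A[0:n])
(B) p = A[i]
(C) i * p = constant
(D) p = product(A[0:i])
D

A loop invariant must hold before the first iteration and be re-established by every execution of the body.

(D) p = product(A[0:i]): Initially i = 0 and p = 1 = product of the empty slice A[0:0]. If p = product(A[0:i]) holds at the top of an iteration, the body sets p to product(A[0:i]) * A[i] = product(A[0:i+1]) and then i to i+1, so the property is restored. At exit i = n, giving p = product(A[0:n]).

The other options fail:
(A) p = product(A[0:n]): false before the loop (p = 1, not the full product) -- it only becomes true at exit.
(B) p = A[i]: after the first iteration p = A[0] but i = 1; in general p is a product of several elements, not a single one.
(C) i * p = constant: initially i * p = 0, but after one iteration it is 1 * A[0], which is nonzero in general.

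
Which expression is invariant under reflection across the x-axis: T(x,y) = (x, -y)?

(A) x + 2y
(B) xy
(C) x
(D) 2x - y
C

The map is reflection across the x-axis: T(x,y) = (x, -y).
Substitute the transformed coordinates into each option and compare with the original:
(A) x + 2y  ->  (x) + 2(-y) = x - 2y   [differs from x + 2y: not invariant]
(B) xy  ->  (x)(-y) = -xy   [differs from xy: not invariant]
(C) x  ->  (x) = x   [equals x: invariant]
(D) 2x - y  ->  2(x) - (-y) = 2x + y   [differs from 2x - y: not invariant]

Only option (C), x, is unchanged by the transformation.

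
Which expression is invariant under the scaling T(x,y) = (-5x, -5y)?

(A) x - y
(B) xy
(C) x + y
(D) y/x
D

Under the uniform scaling T(x,y) = (-5x, -5y):
Substitute the transformed coordinates into each option and compare with the original:
(A) x - y  ->  (-5x) - (-5y) = -5x + 5y   [differs from x - y: not invariant]
(B) xy  ->  (-5x)(-5y) = 25xy   [differs from xy: not invariant]
(C) x + y  ->  (-5x) + (-5y) = -5x - 5y   [differs from x + y: not invariant]
(D) y/x  ->  (-5y)/(-5x) = y/x   [equals y/x: invariant]

Only option (D), y/x, is unchanged by the transformation.
The common factor -5 cancels in a ratio of coordinates, while sums, products and sums of squares pick up factors of -5 or 25.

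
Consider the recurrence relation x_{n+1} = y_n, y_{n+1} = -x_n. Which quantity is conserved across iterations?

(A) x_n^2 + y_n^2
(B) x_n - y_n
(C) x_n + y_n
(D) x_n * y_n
A

For the recurrence x_{n+1} = y_n, y_{n+1} = -x_n:

x_{n+1}^2 + y_{n+1}^2 = y_n^2 + (-x_n)^2 = x_n^2 + y_n^2
The sum of squares is conserved (like energy in a harmonic oscillator).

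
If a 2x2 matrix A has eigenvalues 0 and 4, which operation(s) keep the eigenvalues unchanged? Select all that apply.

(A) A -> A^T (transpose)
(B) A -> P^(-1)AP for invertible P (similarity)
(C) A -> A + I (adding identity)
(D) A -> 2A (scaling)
A and B

Eigenvalues are preserved by:
1. Similarity transformations: A -> P^(-1)AP (same characteristic polynomial)
2. Transpose: A^T has the same eigenvalues as A

Eigenvalues are NOT preserved by:
- Adding identity: eigenvalues become 0+1, 4+1
- Scaling: eigenvalues become 0, 8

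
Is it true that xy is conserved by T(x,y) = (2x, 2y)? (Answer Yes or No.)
No

Substitute T(x,y) = (2x, 2y) into the expression and compare with the original.

Original: xy
After applying T: (2x)(2y) = 4xy

This differs from the original xy (difference: 3xy), so the expression is NOT invariant.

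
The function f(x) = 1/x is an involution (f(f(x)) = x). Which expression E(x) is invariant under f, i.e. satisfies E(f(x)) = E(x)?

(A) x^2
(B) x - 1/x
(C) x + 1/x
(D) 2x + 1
C

Replace x by f(x) = 1/x in each option and simplify. As a quick numerical cross-check, also compare E(3) with E(f(3)) = E(1/3).

(A) x^2  ->  (1/x)^2 = x^(-2); check: E(3) = 9 but E(1/3) = 1/9.   [not invariant]
(B) x - 1/x  ->  (1/x) - 1/(1/x) = -x + 1/x; check: E(3) = 8/3 but E(1/3) = -8/3.   [not invariant]
(C) x + 1/x  ->  (1/x) + 1/(1/x), which simplifies back to x + 1/x; check: E(3) = 10/3, E(1/3) = 10/3.   [invariant]
(D) 2x + 1  ->  2(1/x) + 1 = (x + 2)/x; check: E(3) = 7 but E(1/3) = 5/3.   [not invariant]

Only (C) is unchanged. E is symmetric under swapping x with f(x) = 1/x, which is exactly what an involution does.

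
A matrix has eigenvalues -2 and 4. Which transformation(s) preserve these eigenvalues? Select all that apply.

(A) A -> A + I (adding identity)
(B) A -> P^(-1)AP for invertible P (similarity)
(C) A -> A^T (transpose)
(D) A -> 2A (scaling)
B and C

Eigenvalues are preserved by:
1. Similarity transformations: A -> P^(-1)AP (same characteristic polynomial)
2. Transpose: A^T has the same eigenvalues as A

Eigenvalues are NOT preserved by:
- Adding identity: eigenvalues become -2+1, 4+1
- Scaling: eigenvalues become -4, 8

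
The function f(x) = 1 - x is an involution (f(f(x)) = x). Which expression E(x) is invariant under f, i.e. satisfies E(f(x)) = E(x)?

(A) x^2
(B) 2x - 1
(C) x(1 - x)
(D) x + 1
C

Replace x by f(x) = 1 - x in each option and simplify. As a quick numerical cross-check, also compare E(5) with E(f(5)) = E(-4).

(A) x^2  ->  (1 - x)^2 = (x - 1)^2; check: E(5) = 25 but E(-4) = 16.   [not invariant]
(B) 2x - 1  ->  2(1 - x) - 1 = 1 - 2x; check: E(5) = 9 but E(-4) = -9.   [not invariant]
(C) x(1 - x)  ->  (1 - x)(1 - (1 - x)), which simplifies back to x(1 - x); check: E(5) = -20, E(-4) = -20.   [invariant]
(D) x + 1  ->  (1 - x) + 1 = 2 - x; check: E(5) = 6 but E(-4) = -3.   [not invariant]

Only (C) is unchanged. E is symmetric under swapping x with f(x) = 1 - x, which is exactly what an involution does.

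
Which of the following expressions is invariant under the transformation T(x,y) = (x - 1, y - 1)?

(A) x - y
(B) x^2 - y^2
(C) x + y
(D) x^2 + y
A

An expression E(x,y) is invariant under T if E(T(x,y)) = E(x,y). Here T(x,y) = (x - 1, y - 1).
Substitute the transformed coordinates into each option and compare with the original:
(A) x - y  ->  (x - 1) - (y - 1) = x - y   [equals x - y: invariant]
(B) x^2 - y^2  ->  (x - 1)^2 - (y - 1)^2 = x^2 - 2x - y^2 + 2y   [differs from x^2 - y^2: not invariant]
(C) x + y  ->  (x - 1) + (y - 1) = x + y - 2   [differs from x + y: not invariant]
(D) x^2 + y  ->  (x - 1)^2 + (y - 1) = x^2 - 2x + y   [differs from x^2 + y: not invariant]

Only option (A), x - y, is unchanged by the transformation.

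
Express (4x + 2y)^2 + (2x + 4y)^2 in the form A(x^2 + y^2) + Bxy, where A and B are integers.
20(x^2 + y^2) + 32xy

Expanding: (4x + 2y)^2 = 16x^2 + 16xy + 4y^2
(2x + 4y)^2 = 4x^2 + 16xy + 16y^2
Sum = (16+4)(x^2+y^2) + 32xy = 20(x^2 + y^2) + 32xy
This is symmetric in x and y.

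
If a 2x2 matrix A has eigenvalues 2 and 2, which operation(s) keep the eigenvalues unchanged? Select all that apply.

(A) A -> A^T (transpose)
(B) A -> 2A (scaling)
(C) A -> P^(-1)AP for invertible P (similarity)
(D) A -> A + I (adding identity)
A and C

Eigenvalues are preserved by:
1. Similarity transformations: A -> P^(-1)AP (same characteristic polynomial)
2. Transpose: A^T has the same eigenvalues as A

Eigenvalues are NOT preserved by:
- Adding identity: eigenvalues become 2+1, 2+1
- Scaling: eigenvalues become 4, 4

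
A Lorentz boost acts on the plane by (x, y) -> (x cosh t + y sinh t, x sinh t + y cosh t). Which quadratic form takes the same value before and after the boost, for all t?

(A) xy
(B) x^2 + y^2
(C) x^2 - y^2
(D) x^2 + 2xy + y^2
C

Write x' = x cosh t + y sinh t, y' = x sinh t + y cosh t and substitute into each option:
(A) xy: (x cosh t + y sinh t)(x sinh t + y cosh t) = xy(cosh^2 t + sinh^2 t) + (x^2 + y^2) sinh t cosh t = xy cosh 2t + (x^2 + y^2)(sinh 2t)/2   [not invariant for t != 0]
(B) x^2 + y^2: (x cosh t + y sinh t)^2 + (x sinh t + y cosh t)^2 = (x^2 + y^2)(cosh^2 t + sinh^2 t) + 4xy sinh t cosh t = (x^2 + y^2) cosh 2t + 2xy sinh 2t   [not invariant for t != 0]
(C) x^2 - y^2: (x cosh t + y sinh t)^2 - (x sinh t + y cosh t)^2 = x^2(cosh^2 t - sinh^2 t) + 2xy(cosh t sinh t - sinh t cosh t) + y^2(sinh^2 t - cosh^2 t) = x^2 - y^2   [invariant, using cosh^2 t - sinh^2 t = 1]
(D) x^2 + 2xy + y^2: (x' + y')^2 with x' + y' = (x + y)(cosh t + sinh t) = (x + y)e^t, so it becomes (x + y)^2 e^(2t)   [not invariant for t != 0]

Only (C) x^2 - y^2 is unchanged; it is the Minkowski form preserved by Lorentz boosts, just as x^2 + y^2 is preserved by ordinary rotations.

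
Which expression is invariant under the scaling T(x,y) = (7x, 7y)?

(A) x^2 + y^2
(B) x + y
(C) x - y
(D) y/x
D

Under the uniform scaling T(x,y) = (7x, 7y):
Substitute the transformed coordinates into each option and compare with the original:
(A) x^2 + y^2  ->  (7x)^2 + (7y)^2 = 49x^2 + 49y^2   [differs from x^2 + y^2: not invariant]
(B) x + y  ->  (7x) + (7y) = 7x + 7y   [differs from x + y: not invariant]
(C) x - y  ->  (7x) - (7y) = 7x - 7y   [differs from x - y: not invariant]
(D) y/x  ->  (7y)/(7x) = y/x   [equals y/x: invariant]

Only option (D), y/x, is unchanged by the transformation.
The common factor 7 cancels in a ratio of coordinates, while sums, products and sums of squares pick up factors of 7 or 49.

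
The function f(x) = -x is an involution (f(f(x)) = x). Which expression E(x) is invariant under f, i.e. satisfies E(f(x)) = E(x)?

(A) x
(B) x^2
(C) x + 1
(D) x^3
B

Replace x by f(x) = -x in each option and simplify. As a quick numerical cross-check, also compare E(4) with E(f(4)) = E(-4).

(A) x  ->  (-x) = -x; check: E(4) = 4 but E(-4) = -4.   [not invariant]
(B) x^2  ->  (-x)^2, which simplifies back to x^2; check: E(4) = 16, E(-4) = 16.   [invariant]
(C) x + 1  ->  (-x) + 1 = 1 - x; check: E(4) = 5 but E(-4) = -3.   [not invariant]
(D) x^3  ->  (-x)^3 = -x^3; check: E(4) = 64 but E(-4) = -64.   [not invariant]

Only (B) is unchanged. E is symmetric under swapping x with f(x) = -x, which is exactly what an involution does.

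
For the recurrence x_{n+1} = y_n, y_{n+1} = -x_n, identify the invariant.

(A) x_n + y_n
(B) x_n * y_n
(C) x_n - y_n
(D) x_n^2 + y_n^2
D

For the recurrence x_{n+1} = y_n, y_{n+1} = -x_n:

x_{n+1}^2 + y_{n+1}^2 = y_n^2 + (-x_n)^2 = x_n^2 + y_n^2
The sum of squares is conserved (like energy in a harmonic oscillator).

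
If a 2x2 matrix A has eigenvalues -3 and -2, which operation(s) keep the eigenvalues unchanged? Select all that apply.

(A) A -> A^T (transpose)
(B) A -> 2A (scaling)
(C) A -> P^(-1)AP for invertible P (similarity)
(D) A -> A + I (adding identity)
A and C

Eigenvalues are preserved by:
1. Similarity transformations: A -> P^(-1)AP (same characteristic polynomial)
2. Transpose: A^T has the same eigenvalues as A

Eigenvalues are NOT preserved by:
- Adding identity: eigenvalues become -3+1, -2+1
- Scaling: eigenvalues become -6, -4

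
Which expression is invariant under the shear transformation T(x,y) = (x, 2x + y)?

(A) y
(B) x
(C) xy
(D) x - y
B

Under the shear T(x,y) = (x, 2x + y):
Substitute the transformed coordinates into each option and compare with the original:
(A) y  ->  (2x + y) = 2x + y   [differs from y: not invariant]
(B) x  ->  (x) = x   [equals x: invariant]
(C) xy  ->  (x)(2x + y) = 2x^2 + xy   [differs from xy: not invariant]
(D) x - y  ->  (x) - (2x + y) = -x - y   [differs from x - y: not invariant]

Only option (B), x, is unchanged by the transformation.
A vertical shear moves points parallel to the y-axis, so the x-coordinate (and any function of x alone) is unchanged.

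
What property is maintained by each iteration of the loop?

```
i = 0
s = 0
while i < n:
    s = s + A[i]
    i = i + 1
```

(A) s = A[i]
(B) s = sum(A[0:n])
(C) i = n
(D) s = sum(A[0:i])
D

A loop invariant must hold before the first iteration and be re-established by every execution of the body.

(D) s = sum(A[0:i]): Initially i = 0 and s = 0 = sum of the empty slice A[0:0]. If s = sum(A[0:i]) holds at the top of an iteration, the body sets s to sum(A[0:i]) + A[i] = sum(A[0:i+1]) and then i to i+1, so s = sum(A[0:i]) holds again. At exit i = n, giving s = sum(A[0:n]).

The other options fail:
(A) s = A[i]: after the first iteration s = A[0] but i = 1, so s = A[i] compares s with the wrong element (and fails in general).
(B) s = sum(A[0:n]): false before the loop (s = 0, not the full sum) -- it only becomes true at exit.
(C) i = n: false initially (i = 0); it is the exit condition, not an invariant.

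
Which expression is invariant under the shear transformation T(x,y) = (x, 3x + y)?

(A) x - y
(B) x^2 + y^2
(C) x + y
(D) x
D

Under the shear T(x,y) = (x, 3x + y):
Substitute the transformed coordinates into each option and compare with the original:
(A) x - y  ->  (x) - (3x + y) = -2x - y   [differs from x - y: not invariant]
(B) x^2 + y^2  ->  (x)^2 + (3x + y)^2 = 10x^2 + 6xy + y^2   [differs from x^2 + y^2: not invariant]
(C) x + y  ->  (x) + (3x + y) = 4x + y   [differs from x + y: not invariant]
(D) x  ->  (x) = x   [equals x: invariant]

Only option (D), x, is unchanged by the transformation.
A vertical shear moves points parallel to the y-axis, so the x-coordinate (and any function of x alone) is unchanged.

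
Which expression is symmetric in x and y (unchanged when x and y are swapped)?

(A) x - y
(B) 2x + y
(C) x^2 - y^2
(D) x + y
D

A symmetric expression is unchanged when the variables are permuted; here the transformation to test is the swap (x, y) -> (y, x).
Substitute the transformed coordinates into each option and compare with the original:
(A) x - y  ->  (y) - (x) = -x + y   [differs from x - y: not invariant]
(B) 2x + y  ->  2(y) + (x) = x + 2y   [differs from 2x + y: not invariant]
(C) x^2 - y^2  ->  (y)^2 - (x)^2 = -x^2 + y^2   [differs from x^2 - y^2: not invariant]
(D) x + y  ->  (y) + (x) = x + y   [equals x + y: invariant]

Only option (D), x + y, is unchanged by the transformation.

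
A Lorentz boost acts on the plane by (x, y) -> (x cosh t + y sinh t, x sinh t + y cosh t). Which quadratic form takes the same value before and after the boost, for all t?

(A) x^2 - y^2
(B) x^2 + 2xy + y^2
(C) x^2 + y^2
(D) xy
A

Write x' = x cosh t + y sinh t, y' = x sinh t + y cosh t and substitute into each option:
(A) x^2 - y^2: (x cosh t + y sinh t)^2 - (x sinh t + y cosh t)^2 = x^2(cosh^2 t - sinh^2 t) + 2xy(cosh t sinh t - sinh t cosh t) + y^2(sinh^2 t - cosh^2 t) = x^2 - y^2   [invariant, using cosh^2 t - sinh^2 t = 1]
(B) x^2 + 2xy + y^2: (x' + y')^2 with x' + y' = (x + y)(cosh t + sinh t) = (x + y)e^t, so it becomes (x + y)^2 e^(2t)   [not invariant for t != 0]
(C) x^2 + y^2: (x cosh t + y sinh t)^2 + (x sinh t + y cosh t)^2 = (x^2 + y^2)(cosh^2 t + sinh^2 t) + 4xy sinh t cosh t = (x^2 + y^2) cosh 2t + 2xy sinh 2t   [not invariant for t != 0]
(D) xy: (x cosh t + y sinh t)(x sinh t + y cosh t) = xy(cosh^2 t + sinh^2 t) + (x^2 + y^2) sinh t cosh t = xy cosh 2t + (x^2 + y^2)(sinh 2t)/2   [not invariant for t != 0]

Only (A) x^2 - y^2 is unchanged; it is the Minkowski form preserved by Lorentz boosts, just as x^2 + y^2 is preserved by ordinary rotations.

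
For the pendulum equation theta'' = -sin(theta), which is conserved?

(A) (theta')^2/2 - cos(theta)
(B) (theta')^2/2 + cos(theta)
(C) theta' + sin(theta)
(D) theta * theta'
A

A first integral I satisfies dI/dt = 0 along every solution. Differentiate each option and use the equation of motion:
(A) d/dt[(theta')^2/2 - cos(theta)] = theta' theta'' + sin(theta) theta' = theta'(-sin(theta)) + theta' sin(theta) = 0
(B) d/dt[(theta')^2/2 + cos(theta)] = theta' theta'' - sin(theta) theta' = -2 theta' sin(theta), not identically 0
(C) d/dt[theta' + sin(theta)] = theta'' + cos(theta) theta' = -sin(theta) + theta' cos(theta), not identically 0
(D) d/dt[theta * theta'] = (theta')^2 + theta theta'' = (theta')^2 - theta sin(theta), not identically 0

Only (A) has zero time-derivative. This is the total energy: kinetic (theta')^2/2 plus potential -cos(theta).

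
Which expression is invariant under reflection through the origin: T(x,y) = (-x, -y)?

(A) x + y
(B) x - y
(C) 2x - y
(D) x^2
D

The map is reflection through the origin: T(x,y) = (-x, -y).
Substitute the transformed coordinates into each option and compare with the original:
(A) x + y  ->  (-x) + (-y) = -x - y   [differs from x + y: not invariant]
(B) x - y  ->  (-x) - (-y) = -x + y   [differs from x - y: not invariant]
(C) 2x - y  ->  2(-x) - (-y) = -2x + y   [differs from 2x - y: not invariant]
(D) x^2  ->  (-x)^2 = x^2   [equals x^2: invariant]

Only option (D), x^2, is unchanged by the transformation.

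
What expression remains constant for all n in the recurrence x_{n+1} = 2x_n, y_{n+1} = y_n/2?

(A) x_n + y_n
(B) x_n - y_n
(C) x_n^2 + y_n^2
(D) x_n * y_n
D

For the recurrence x_{n+1} = 2x_n, y_{n+1} = y_n/2:

x_{n+1} * y_{n+1} = (2x_n) * (y_n/2) = x_n * y_n
The product is conserved.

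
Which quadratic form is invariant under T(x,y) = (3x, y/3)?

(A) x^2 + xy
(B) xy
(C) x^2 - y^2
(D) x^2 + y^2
B

T multiplies x by 3 and divides y by 3.
Substitute the transformed coordinates into each option and compare with the original:
(A) x^2 + xy  ->  (3x)^2 + (3x)(y/3) = 9x^2 + xy   [differs from x^2 + xy: not invariant]
(B) xy  ->  (3x)(y/3) = xy   [equals xy: invariant]
(C) x^2 - y^2  ->  (3x)^2 - (y/3)^2 = 9x^2 - y^2/9   [differs from x^2 - y^2: not invariant]
(D) x^2 + y^2  ->  (3x)^2 + (y/3)^2 = 9x^2 + y^2/9   [differs from x^2 + y^2: not invariant]

Only option (B), xy, is unchanged by the transformation.
The factors 3 and 1/3 cancel only in the pure product xy.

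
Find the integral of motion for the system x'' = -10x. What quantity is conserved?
E = (x')^2 + 10x^2

Multiply the equation by x':
x' * x'' = -10x * x'
The left side is d/dt[(x')^2/2] and the right side is d/dt[-10x^2/2], so
d/dt[(x')^2/2 + 10x^2/2] = 0, i.e. (x')^2/2 + 10x^2/2 = constant.
Multiplying by 2, the integral of motion is E = (x')^2 + 10x^2.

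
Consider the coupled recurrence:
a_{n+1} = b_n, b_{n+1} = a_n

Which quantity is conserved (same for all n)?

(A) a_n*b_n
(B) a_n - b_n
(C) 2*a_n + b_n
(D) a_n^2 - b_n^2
A

Replace a_n by a_{n+1} = b_n and b_n by b_{n+1} = a_n in each option and simplify:
(A) a_n*b_n  ->  (b_n)*(a_n) = a_n*b_n   [conserved]
(B) a_n - b_n  ->  (b_n) - (a_n) = -a_n + b_n   [not conserved]
(C) 2*a_n + b_n  ->  2*(b_n) + (a_n) = a_n + 2*b_n   [not conserved]
(D) a_n^2 - b_n^2  ->  (b_n)^2 - (a_n)^2 = -a_n^2 + b_n^2   [not conserved]

Only (A) a_n*b_n returns to itself after one step, so it is the conserved quantity.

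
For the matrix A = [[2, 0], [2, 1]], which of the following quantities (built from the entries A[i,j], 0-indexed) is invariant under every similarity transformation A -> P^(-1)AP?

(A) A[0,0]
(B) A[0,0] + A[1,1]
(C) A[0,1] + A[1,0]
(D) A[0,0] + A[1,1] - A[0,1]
B

A[0,0] + A[1,1] is the trace of A. By the cyclic property of the trace, tr(P^(-1)AP) = tr(APP^(-1)) = tr(A), so it is the same for every matrix similar to A.

The other combinations are not similarity invariants. For example, take P = [[1, 1], [0, 1]] (det P = 1), so P^(-1) = [[1, -1], [0, 1]] and
B = P^(-1)AP = [[0, -1], [2, 3]].
Evaluating each option on A and on B:
(A) A[0,0]: 2 for A, 0 for B -> changes
(B) A[0,0] + A[1,1]: 3 for A, 3 for B -> unchanged
(C) A[0,1] + A[1,0]: 2 for A, 1 for B -> changes
(D) A[0,0] + A[1,1] - A[0,1]: 3 for A, 4 for B -> changes

Only (B) A[0,0] + A[1,1] = 3 survives (and it does so for every P, not just this one), so it is the invariant.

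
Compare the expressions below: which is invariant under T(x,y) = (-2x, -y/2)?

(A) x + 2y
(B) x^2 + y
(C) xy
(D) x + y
C

An expression E(x,y) is invariant under T if E(T(x,y)) = E(x,y). Here T(x,y) = (-2x, -y/2).
Substitute the transformed coordinates into each option and compare with the original:
(A) x + 2y  ->  (-2x) + 2(-y/2) = -2x - y   [differs from x + 2y: not invariant]
(B) x^2 + y  ->  (-2x)^2 + (-y/2) = 4x^2 - y/2   [differs from x^2 + y: not invariant]
(C) xy  ->  (-2x)(-y/2) = xy   [equals xy: invariant]
(D) x + y  ->  (-2x) + (-y/2) = -2x - y/2   [differs from x + y: not invariant]

Only option (C), xy, is unchanged by the transformation.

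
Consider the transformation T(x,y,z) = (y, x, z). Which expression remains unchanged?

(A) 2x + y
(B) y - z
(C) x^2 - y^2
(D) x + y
D

Apply T(x,y,z) = (y, x, z) to each option, i.e. replace (x, y, z) by the transformed coordinates.
Substitute the transformed coordinates into each option and compare with the original:
(A) 2x + y  ->  2(y) + (x) = x + 2y   [differs from 2x + y: not invariant]
(B) y - z  ->  (x) - (z) = x - z   [differs from y - z: not invariant]
(C) x^2 - y^2  ->  (y)^2 - (x)^2 = -x^2 + y^2   [differs from x^2 - y^2: not invariant]
(D) x + y  ->  (y) + (x) = x + y   [equals x + y: invariant]

Only option (D), x + y, is unchanged by the transformation.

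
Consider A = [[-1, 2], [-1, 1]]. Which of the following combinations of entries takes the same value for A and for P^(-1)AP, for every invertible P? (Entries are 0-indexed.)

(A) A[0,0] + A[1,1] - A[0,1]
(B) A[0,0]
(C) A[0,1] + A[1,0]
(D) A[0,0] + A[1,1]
D

A[0,0] + A[1,1] is the trace of A. By the cyclic property of the trace, tr(P^(-1)AP) = tr(APP^(-1)) = tr(A), so it is the same for every matrix similar to A.

The other combinations are not similarity invariants. For example, take P = [[1, 1], [1, 2]] (det P = 1), so P^(-1) = [[2, -1], [-1, 1]] and
B = P^(-1)AP = [[2, 5], [-1, -2]].
Evaluating each option on A and on B:
(A) A[0,0] + A[1,1] - A[0,1]: -2 for A, -5 for B -> changes
(B) A[0,0]: -1 for A, 2 for B -> changes
(C) A[0,1] + A[1,0]: 1 for A, 4 for B -> changes
(D) A[0,0] + A[1,1]: 0 for A, 0 for B -> unchanged

Only (D) A[0,0] + A[1,1] = 0 survives (and it does so for every P, not just this one), so it is the invariant.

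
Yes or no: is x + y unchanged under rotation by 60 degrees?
No

Applying rotation by 60 degrees: x' = x*cos(60 degrees) - y*sin(60 degrees) = x/2 - sqrt(3)y/2, y' = x*sin(60 degrees) + y*cos(60 degrees) = sqrt(3)x/2 + y/2

Substituting into x + y:
(x/2 - sqrt(3)y/2) + (sqrt(3)x/2 + y/2)
= x/2 + sqrt(3)x/2 - sqrt(3)y/2 + y/2

This differs from the original expression x + y, so it is NOT invariant.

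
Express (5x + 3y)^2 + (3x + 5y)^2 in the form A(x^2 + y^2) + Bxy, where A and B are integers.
34(x^2 + y^2) + 60xy

Expanding: (5x + 3y)^2 = 25x^2 + 30xy + 9y^2
(3x + 5y)^2 = 9x^2 + 30xy + 25y^2
Sum = (25+9)(x^2+y^2) + 60xy = 34(x^2 + y^2) + 60xy
This is symmetric in x and y.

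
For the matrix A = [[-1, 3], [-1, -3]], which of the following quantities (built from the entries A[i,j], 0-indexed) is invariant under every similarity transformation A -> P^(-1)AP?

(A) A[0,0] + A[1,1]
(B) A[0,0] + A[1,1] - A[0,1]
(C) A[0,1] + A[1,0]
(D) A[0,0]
A

A[0,0] + A[1,1] is the trace of A. By the cyclic property of the trace, tr(P^(-1)AP) = tr(APP^(-1)) = tr(A), so it is the same for every matrix similar to A.

The other combinations are not similarity invariants. For example, take P = [[1, 2], [0, 1]] (det P = 1), so P^(-1) = [[1, -2], [0, 1]] and
B = P^(-1)AP = [[1, 11], [-1, -5]].
Evaluating each option on A and on B:
(A) A[0,0] + A[1,1]: -4 for A, -4 for B -> unchanged
(B) A[0,0] + A[1,1] - A[0,1]: -7 for A, -15 for B -> changes
(C) A[0,1] + A[1,0]: 2 for A, 10 for B -> changes
(D) A[0,0]: -1 for A, 1 for B -> changes

Only (A) A[0,0] + A[1,1] = -4 survives (and it does so for every P, not just this one), so it is the invariant.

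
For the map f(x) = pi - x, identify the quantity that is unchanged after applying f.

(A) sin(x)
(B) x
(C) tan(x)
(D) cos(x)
A

For f(x) = pi - x:
sin(pi - x) = sin(x), so sine is invariant under this transformation.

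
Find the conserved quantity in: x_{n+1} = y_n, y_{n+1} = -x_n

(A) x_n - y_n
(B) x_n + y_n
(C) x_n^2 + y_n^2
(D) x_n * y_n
C

For the recurrence x_{n+1} = y_n, y_{n+1} = -x_n:

x_{n+1}^2 + y_{n+1}^2 = y_n^2 + (-x_n)^2 = x_n^2 + y_n^2
The sum of squares is conserved (like energy in a harmonic oscillator).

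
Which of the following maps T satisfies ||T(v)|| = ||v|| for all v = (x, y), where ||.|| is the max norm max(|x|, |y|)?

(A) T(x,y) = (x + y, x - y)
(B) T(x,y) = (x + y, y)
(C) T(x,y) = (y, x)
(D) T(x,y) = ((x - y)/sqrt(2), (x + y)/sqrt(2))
C

A transformation preserves a norm if ||T(v)|| = ||v|| for every v; a single vector where the norm changes rules an option out.

(A) T(x,y) = (x + y, x - y): v = (1, 1) has norm max(|1|, |1|) = 1, but T(v) = (2, 0) has norm 2 -- not preserved.
(B) T(x,y) = (x + y, y): v = (1, 1) has norm max(|1|, |1|) = 1, but T(v) = (2, 1) has norm 2 -- not preserved.
(C) T(x,y) = (y, x): preserves the norm -- it only permutes the coordinates and/or flips signs, which leaves max(|x|, |y|) unchanged.
(D) T(x,y) = ((x - y)/sqrt(2), (x + y)/sqrt(2)): v = (1, 0) has norm max(|1|, |0|) = 1, but T(v) = (sqrt(2)/2, sqrt(2)/2) has norm sqrt(2)/2 -- not preserved.

Therefore the answer is (C).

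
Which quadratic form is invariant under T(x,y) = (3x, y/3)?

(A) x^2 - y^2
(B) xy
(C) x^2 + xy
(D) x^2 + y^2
B

T multiplies x by 3 and divides y by 3.
Substitute the transformed coordinates into each option and compare with the original:
(A) x^2 - y^2  ->  (3x)^2 - (y/3)^2 = 9x^2 - y^2/9   [differs from x^2 - y^2: not invariant]
(B) xy  ->  (3x)(y/3) = xy   [equals xy: invariant]
(C) x^2 + xy  ->  (3x)^2 + (3x)(y/3) = 9x^2 + xy   [differs from x^2 + xy: not invariant]
(D) x^2 + y^2  ->  (3x)^2 + (y/3)^2 = 9x^2 + y^2/9   [differs from x^2 + y^2: not invariant]

Only option (B), xy, is unchanged by the transformation.
The factors 3 and 1/3 cancel only in the pure product xy.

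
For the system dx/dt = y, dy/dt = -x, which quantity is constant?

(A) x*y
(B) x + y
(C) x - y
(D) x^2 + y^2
D

A first integral I satisfies dI/dt = 0 along every solution. Differentiate each option and use the equation of motion:
(A) d/dt[x*y] = (dx/dt)y + x(dy/dt) = y^2 - x^2, not identically 0
(B) d/dt[x + y] = y + (-x) = y - x, not identically 0
(C) d/dt[x - y] = y - (-x) = x + y, not identically 0
(D) d/dt[x^2 + y^2] = 2x*dx/dt + 2y*dy/dt = 2x*y + 2y*(-x) = 0

Only (D) has zero time-derivative. So x^2 + y^2 (the squared radius; trajectories are circles) is the conserved quantity.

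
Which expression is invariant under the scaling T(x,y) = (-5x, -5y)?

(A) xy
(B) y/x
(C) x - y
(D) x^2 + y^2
B

Under the uniform scaling T(x,y) = (-5x, -5y):
Substitute the transformed coordinates into each option and compare with the original:
(A) xy  ->  (-5x)(-5y) = 25xy   [differs from xy: not invariant]
(B) y/x  ->  (-5y)/(-5x) = y/x   [equals y/x: invariant]
(C) x - y  ->  (-5x) - (-5y) = -5x + 5y   [differs from x - y: not invariant]
(D) x^2 + y^2  ->  (-5x)^2 + (-5y)^2 = 25x^2 + 25y^2   [differs from x^2 + y^2: not invariant]

Only option (B), y/x, is unchanged by the transformation.
The common factor -5 cancels in a ratio of coordinates, while sums, products and sums of squares pick up factors of -5 or 25.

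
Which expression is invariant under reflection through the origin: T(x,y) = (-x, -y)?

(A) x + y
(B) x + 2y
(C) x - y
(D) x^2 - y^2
D

The map is reflection through the origin: T(x,y) = (-x, -y).
Substitute the transformed coordinates into each option and compare with the original:
(A) x + y  ->  (-x) + (-y) = -x - y   [differs from x + y: not invariant]
(B) x + 2y  ->  (-x) + 2(-y) = -x - 2y   [differs from x + 2y: not invariant]
(C) x - y  ->  (-x) - (-y) = -x + y   [differs from x - y: not invariant]
(D) x^2 - y^2  ->  (-x)^2 - (-y)^2 = x^2 - y^2   [equals x^2 - y^2: invariant]

Only option (D), x^2 - y^2, is unchanged by the transformation.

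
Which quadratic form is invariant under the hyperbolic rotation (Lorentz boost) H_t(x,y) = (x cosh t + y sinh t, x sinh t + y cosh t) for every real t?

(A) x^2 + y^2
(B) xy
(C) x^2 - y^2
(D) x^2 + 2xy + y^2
C

Write x' = x cosh t + y sinh t, y' = x sinh t + y cosh t and substitute into each option:
(A) x^2 + y^2: (x cosh t + y sinh t)^2 + (x sinh t + y cosh t)^2 = (x^2 + y^2)(cosh^2 t + sinh^2 t) + 4xy sinh t cosh t = (x^2 + y^2) cosh 2t + 2xy sinh 2t   [not invariant for t != 0]
(B) xy: (x cosh t + y sinh t)(x sinh t + y cosh t) = xy(cosh^2 t + sinh^2 t) + (x^2 + y^2) sinh t cosh t = xy cosh 2t + (x^2 + y^2)(sinh 2t)/2   [not invariant for t != 0]
(C) x^2 - y^2: (x cosh t + y sinh t)^2 - (x sinh t + y cosh t)^2 = x^2(cosh^2 t - sinh^2 t) + 2xy(cosh t sinh t - sinh t cosh t) + y^2(sinh^2 t - cosh^2 t) = x^2 - y^2   [invariant, using cosh^2 t - sinh^2 t = 1]
(D) x^2 + 2xy + y^2: (x' + y')^2 with x' + y' = (x + y)(cosh t + sinh t) = (x + y)e^t, so it becomes (x + y)^2 e^(2t)   [not invariant for t != 0]

Only (C) x^2 - y^2 is unchanged; it is the Minkowski form preserved by Lorentz boosts, just as x^2 + y^2 is preserved by ordinary rotations.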